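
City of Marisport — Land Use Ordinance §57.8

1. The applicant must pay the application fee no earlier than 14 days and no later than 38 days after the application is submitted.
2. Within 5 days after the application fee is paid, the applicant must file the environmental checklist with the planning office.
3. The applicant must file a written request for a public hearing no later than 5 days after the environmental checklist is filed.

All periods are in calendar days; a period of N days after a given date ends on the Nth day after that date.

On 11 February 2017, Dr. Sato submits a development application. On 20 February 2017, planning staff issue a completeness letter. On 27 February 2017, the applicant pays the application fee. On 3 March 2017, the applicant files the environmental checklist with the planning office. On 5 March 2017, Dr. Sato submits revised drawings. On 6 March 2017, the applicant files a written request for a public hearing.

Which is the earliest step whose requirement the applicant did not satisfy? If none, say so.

Step 1 — 14 and 38 days from 11 February 2017 (when the application is submitted) are 25 February 2017 and 21 March 2017 respectively; done 27 February 2017, which is between those dates.
Step 2 — counting 5 days from 27 February 2017 (when the application fee is paid) gives a deadline of 4 March 2017; 3 March 2017 is within that limit.
Step 3 — counting 5 days from 3 March 2017 (when the environmental checklist is filed) gives a deadline of 8 March 2017; completed 6 March 2017, before the deadline.

None — every step was satisfied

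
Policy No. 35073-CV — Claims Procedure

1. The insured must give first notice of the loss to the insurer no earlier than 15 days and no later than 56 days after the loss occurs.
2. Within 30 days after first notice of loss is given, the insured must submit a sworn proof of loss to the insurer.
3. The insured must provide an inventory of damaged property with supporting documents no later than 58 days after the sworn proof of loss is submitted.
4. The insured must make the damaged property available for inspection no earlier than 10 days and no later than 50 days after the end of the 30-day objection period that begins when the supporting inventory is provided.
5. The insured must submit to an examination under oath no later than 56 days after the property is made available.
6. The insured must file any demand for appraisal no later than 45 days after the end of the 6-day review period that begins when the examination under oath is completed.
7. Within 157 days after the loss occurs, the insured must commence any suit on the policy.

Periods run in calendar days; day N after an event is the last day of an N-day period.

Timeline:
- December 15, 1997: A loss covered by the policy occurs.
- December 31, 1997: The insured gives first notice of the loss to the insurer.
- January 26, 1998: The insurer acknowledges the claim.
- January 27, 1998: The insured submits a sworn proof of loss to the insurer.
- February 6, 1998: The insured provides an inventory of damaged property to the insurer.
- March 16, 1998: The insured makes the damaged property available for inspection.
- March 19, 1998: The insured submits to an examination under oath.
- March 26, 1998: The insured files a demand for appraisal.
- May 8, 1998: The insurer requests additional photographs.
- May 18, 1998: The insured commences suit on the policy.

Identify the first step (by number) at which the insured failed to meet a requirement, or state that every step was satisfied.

(1) the permitted window runs from December 15, 1997 + 15 = December 30, 1997 to December 15, 1997 + 56 = February 9, 1998; done December 31, 1997, which is between those dates.
(2) due by December 31, 1997 + 30 days = January 30, 1998; completed January 27, 1998, before the deadline.
(3) due by January 27, 1998 + 58 days = March 26, 1998; February 6, 1998 is within that limit.
(4) the permitted window runs from March 8, 1998 + 10 = March 18, 1998 to March 8, 1998 + 50 = April 27, 1998; done March 16, 1998 — 2 days before the window opened.
Later steps need not be reached.

Step 4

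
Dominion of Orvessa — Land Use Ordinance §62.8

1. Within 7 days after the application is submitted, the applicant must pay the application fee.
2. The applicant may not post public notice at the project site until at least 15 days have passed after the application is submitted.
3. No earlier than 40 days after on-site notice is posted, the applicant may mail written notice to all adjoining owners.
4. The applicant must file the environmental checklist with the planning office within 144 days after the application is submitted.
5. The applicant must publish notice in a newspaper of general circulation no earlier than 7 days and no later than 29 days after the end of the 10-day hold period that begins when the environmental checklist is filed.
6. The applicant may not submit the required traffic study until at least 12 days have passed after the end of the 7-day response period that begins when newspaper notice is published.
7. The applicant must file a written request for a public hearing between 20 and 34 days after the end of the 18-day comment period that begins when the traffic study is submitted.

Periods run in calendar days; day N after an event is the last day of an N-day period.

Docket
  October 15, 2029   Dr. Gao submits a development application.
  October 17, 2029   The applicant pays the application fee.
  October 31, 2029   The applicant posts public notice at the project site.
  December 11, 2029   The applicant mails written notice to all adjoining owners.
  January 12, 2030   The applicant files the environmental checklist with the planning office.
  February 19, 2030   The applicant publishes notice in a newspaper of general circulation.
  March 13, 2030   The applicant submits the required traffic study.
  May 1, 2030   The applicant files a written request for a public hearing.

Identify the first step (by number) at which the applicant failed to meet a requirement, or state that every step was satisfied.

None — every step was satisfied

(1) due by October 15, 2029 + 7 days = October 22, 2029; completed October 17, 2029, before the deadline.
(2) permitted from October 15, 2029 + 15 days = October 30, 2029 onward; done October 31, 2029, after the minimum wait.
(3) permitted from October 31, 2029 + 40 days = December 10, 2029 onward; done December 11, 2029 — permitted.
(4) due by October 15, 2029 + 144 days = March 8, 2030; January 12, 2030 is within that limit.
(5) the permitted window runs from January 22, 2030 + 7 = January 29, 2030 to January 22, 2030 + 29 = February 20, 2030; done February 19, 2030, which is between those dates.
(6) permitted from February 26, 2030 + 12 days = March 10, 2030 onward; March 13, 2030 is on or after that date.
(7) the permitted window runs from March 31, 2030 + 20 = April 20, 2030 to March 31, 2030 + 34 = May 4, 2030; done May 1, 2030, which is between those dates.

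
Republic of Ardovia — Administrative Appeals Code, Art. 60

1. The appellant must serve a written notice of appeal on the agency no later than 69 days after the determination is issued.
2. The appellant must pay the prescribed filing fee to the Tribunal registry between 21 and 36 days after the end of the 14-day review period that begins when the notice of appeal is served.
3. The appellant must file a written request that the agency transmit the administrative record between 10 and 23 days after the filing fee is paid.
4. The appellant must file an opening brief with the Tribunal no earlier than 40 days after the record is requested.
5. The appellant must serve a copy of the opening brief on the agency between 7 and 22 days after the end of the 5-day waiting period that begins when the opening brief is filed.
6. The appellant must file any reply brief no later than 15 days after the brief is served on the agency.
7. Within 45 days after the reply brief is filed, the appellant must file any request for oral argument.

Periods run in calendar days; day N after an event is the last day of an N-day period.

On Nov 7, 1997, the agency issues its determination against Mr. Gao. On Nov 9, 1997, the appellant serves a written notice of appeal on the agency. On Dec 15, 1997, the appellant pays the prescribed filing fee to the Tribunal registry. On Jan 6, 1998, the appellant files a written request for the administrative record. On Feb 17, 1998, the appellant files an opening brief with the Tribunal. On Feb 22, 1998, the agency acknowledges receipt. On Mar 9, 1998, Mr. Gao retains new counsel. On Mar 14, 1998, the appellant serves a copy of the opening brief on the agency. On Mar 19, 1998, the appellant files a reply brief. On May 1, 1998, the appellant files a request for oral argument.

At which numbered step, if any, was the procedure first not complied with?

None — every step was satisfied

Step 1 — counting 69 days from Nov 7, 1997 (when the determination is issued) gives a deadline of Jan 15, 1998; Nov 9, 1997 is within that limit.
Step 2 — 21 and 36 days from Nov 23, 1997 (end of the 14-day review period, which began when the notice of appeal is served on Nov 9, 1997) are Dec 14, 1997 and Dec 29, 1997 respectively; done Dec 15, 1997 — within the window.
Step 3 — 10 and 23 days from Dec 15, 1997 (when the filing fee is paid) are Dec 25, 1997 and Jan 7, 1998 respectively; done Jan 6, 1998 — within the window.
Step 4 — must wait 40 days from Jan 6, 1998 (when the record is requested), so not before Feb 15, 1998; Feb 17, 1998 is on or after that date.
Step 5 — 7 and 22 days from Feb 22, 1998 (end of the 5-day waiting period, which began when the opening brief is filed on Feb 17, 1998) are Mar 1, 1998 and Mar 16, 1998 respectively; done Mar 14, 1998 — within the window.
Step 6 — counting 15 days from Mar 14, 1998 (when the brief is served on the agency) gives a deadline of Mar 29, 1998; Mar 19, 1998 is within that limit.
Step 7 — counting 45 days from Mar 19, 1998 (when the reply brief is filed) gives a deadline of May 3, 1998; done May 1, 1998 — timely.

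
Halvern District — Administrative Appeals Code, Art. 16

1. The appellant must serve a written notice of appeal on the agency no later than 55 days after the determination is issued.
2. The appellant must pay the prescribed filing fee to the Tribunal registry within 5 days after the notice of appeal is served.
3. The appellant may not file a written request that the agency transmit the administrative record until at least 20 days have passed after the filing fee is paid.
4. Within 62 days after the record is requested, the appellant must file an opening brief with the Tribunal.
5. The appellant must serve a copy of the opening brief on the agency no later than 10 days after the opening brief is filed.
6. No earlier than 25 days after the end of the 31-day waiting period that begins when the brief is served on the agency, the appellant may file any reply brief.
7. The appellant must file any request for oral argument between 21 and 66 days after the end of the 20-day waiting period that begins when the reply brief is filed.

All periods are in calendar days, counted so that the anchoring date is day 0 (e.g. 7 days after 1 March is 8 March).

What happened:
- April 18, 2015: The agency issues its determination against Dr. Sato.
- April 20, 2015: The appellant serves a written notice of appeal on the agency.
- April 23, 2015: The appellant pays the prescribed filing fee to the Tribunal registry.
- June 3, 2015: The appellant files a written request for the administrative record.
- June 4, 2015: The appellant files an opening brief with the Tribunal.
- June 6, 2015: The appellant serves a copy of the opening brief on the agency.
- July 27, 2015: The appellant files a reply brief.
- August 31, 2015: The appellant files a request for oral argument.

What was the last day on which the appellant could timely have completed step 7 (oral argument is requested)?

October 21, 2015

The reply brief is filed on July 27, 2015; the 20-day waiting period therefore ends August 16, 2015, and step 7 runs from that date. The window is 21–66 days after August 16, 2015; it closes on October 21, 2015.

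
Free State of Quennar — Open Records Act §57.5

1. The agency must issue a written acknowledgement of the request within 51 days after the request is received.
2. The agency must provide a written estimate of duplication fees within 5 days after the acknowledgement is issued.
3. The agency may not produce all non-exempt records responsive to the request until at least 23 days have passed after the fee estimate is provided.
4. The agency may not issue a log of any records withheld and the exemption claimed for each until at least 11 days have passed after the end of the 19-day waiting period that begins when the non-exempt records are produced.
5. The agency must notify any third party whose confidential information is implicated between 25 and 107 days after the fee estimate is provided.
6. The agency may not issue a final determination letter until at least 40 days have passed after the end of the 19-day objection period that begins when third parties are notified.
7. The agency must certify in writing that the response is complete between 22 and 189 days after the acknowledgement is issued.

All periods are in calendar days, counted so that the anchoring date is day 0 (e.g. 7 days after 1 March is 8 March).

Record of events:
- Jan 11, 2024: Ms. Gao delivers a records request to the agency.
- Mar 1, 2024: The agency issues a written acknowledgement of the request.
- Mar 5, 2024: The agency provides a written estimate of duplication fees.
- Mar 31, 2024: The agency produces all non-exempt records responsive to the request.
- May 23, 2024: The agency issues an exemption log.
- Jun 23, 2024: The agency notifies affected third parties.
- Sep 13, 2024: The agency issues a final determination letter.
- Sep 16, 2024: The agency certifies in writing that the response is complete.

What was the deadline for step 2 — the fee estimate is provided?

Step 2 runs from Mar 1, 2024, when the acknowledgement is issued. 5 days after Mar 1, 2024 is Mar 6, 2024.

Mar 6, 2024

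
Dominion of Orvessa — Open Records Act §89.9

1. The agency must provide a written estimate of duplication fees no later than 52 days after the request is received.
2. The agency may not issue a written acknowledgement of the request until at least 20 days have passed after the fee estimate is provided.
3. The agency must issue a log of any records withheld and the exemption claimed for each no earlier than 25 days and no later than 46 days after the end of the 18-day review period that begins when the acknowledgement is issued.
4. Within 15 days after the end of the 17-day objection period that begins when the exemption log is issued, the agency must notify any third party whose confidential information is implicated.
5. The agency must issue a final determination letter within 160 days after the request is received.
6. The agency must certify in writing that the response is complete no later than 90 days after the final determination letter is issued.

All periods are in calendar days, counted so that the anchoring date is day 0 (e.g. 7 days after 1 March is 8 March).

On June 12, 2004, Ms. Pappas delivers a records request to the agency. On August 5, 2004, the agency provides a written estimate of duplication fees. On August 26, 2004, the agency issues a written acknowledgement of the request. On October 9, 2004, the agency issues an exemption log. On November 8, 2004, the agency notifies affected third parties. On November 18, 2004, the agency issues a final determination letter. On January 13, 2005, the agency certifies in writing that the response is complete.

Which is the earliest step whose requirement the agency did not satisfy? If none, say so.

(1) due by June 12, 2004 + 52 days = August 3, 2004; not done until August 5, 2004, 2 days after the deadline.
Later steps need not be reached.

Step 1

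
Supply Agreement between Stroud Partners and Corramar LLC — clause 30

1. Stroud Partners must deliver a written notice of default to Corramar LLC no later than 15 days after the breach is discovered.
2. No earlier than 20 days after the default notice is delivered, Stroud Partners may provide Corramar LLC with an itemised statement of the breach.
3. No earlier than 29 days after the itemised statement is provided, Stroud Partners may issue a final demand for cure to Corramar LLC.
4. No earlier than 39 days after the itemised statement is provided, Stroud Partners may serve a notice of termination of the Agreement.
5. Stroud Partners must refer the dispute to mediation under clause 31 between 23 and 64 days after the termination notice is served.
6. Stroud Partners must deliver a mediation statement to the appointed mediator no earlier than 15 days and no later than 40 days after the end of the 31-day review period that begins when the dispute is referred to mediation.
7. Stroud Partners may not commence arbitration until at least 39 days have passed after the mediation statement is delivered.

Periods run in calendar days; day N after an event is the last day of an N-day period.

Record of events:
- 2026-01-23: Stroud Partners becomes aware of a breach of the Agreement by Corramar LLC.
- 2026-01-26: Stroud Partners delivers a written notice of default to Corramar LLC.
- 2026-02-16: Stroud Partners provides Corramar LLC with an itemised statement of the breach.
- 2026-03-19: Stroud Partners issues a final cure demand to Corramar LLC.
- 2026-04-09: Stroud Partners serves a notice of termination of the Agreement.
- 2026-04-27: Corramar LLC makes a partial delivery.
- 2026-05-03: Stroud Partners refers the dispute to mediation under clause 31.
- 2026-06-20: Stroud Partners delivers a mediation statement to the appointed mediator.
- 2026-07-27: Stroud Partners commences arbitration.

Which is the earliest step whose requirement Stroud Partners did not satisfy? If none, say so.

(1) due by 2026-01-23 + 15 days = 2026-02-07; 2026-01-26 is within that limit.
(2) permitted from 2026-01-26 + 20 days = 2026-02-15 onward; done 2026-02-16, after the minimum wait.
(3) permitted from 2026-02-16 + 29 days = 2026-03-17 onward; done 2026-03-19 — permitted.
(4) permitted from 2026-02-16 + 39 days = 2026-03-27 onward; done 2026-04-09, after the minimum wait.
(5) the permitted window runs from 2026-04-09 + 23 = 2026-05-02 to 2026-04-09 + 64 = 2026-06-12; 2026-05-03 falls inside that range.
(6) the permitted window runs from 2026-06-03 + 15 = 2026-06-18 to 2026-06-03 + 40 = 2026-07-13; done 2026-06-20 — within the window.
(7) permitted from 2026-06-20 + 39 days = 2026-07-29 onward; 2026-07-27 is 2 days before the earliest permitted date.
The procedure was therefore not followed at step 7.

Step 7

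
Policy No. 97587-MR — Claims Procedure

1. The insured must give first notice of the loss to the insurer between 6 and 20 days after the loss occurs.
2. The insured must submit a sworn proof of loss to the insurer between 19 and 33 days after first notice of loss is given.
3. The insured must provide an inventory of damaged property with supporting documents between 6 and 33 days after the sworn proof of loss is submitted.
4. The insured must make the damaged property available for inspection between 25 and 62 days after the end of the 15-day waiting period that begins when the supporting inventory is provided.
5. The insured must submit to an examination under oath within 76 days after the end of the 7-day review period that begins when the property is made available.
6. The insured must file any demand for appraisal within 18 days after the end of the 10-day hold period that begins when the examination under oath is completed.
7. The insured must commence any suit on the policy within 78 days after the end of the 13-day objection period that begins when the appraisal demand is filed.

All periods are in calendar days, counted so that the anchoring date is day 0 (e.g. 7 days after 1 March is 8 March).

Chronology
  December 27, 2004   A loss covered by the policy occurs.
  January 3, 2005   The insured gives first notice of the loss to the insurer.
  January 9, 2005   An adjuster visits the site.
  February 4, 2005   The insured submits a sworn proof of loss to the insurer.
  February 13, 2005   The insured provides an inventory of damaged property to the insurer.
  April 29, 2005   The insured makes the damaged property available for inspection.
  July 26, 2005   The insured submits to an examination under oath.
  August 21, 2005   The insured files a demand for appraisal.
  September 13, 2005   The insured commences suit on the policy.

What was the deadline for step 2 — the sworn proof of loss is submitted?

February 5, 2005

Step 2 runs from January 3, 2005, when first notice of loss is given. The window is 19–33 days after January 3, 2005; it closes on February 5, 2005.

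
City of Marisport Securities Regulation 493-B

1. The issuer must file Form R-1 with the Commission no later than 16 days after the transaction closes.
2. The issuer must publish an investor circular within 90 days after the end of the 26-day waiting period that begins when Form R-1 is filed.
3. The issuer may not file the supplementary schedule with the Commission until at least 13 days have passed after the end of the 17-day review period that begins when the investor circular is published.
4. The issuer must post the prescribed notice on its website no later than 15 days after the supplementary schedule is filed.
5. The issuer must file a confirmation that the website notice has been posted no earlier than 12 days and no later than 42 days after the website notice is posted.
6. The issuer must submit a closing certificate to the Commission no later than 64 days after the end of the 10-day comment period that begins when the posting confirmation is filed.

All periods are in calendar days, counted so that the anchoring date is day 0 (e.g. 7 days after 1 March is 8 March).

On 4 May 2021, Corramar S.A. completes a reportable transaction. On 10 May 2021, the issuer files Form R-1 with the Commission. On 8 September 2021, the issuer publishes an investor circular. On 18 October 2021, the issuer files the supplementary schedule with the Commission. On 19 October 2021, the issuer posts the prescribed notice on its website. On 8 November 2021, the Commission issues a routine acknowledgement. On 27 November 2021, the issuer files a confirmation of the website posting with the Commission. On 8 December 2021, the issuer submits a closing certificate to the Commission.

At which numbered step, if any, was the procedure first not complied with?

(1) due by 4 May 2021 + 16 days = 20 May 2021; 10 May 2021 is within that limit.
(2) due by 5 June 2021 + 90 days = 3 September 2021; 8 September 2021 misses that deadline by 5 days.
No need to go further; step 2 was not satisfied.

Step 2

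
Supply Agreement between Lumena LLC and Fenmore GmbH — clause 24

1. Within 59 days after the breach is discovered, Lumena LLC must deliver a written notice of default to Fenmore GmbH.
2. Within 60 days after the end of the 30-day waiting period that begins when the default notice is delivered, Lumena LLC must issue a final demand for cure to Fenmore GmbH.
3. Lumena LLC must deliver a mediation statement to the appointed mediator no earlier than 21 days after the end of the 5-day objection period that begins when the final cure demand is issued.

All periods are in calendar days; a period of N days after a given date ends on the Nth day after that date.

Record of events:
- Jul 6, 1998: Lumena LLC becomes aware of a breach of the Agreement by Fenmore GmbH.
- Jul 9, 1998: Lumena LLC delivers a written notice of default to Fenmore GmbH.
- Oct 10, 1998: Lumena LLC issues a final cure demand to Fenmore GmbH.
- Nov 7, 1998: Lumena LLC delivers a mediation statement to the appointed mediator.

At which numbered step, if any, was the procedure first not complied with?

(1) due by Jul 6, 1998 + 59 days = Sep 3, 1998; done Jul 9, 1998 — timely.
(2) due by Aug 8, 1998 + 60 days = Oct 7, 1998; Oct 10, 1998 misses that deadline by 3 days.

Step 2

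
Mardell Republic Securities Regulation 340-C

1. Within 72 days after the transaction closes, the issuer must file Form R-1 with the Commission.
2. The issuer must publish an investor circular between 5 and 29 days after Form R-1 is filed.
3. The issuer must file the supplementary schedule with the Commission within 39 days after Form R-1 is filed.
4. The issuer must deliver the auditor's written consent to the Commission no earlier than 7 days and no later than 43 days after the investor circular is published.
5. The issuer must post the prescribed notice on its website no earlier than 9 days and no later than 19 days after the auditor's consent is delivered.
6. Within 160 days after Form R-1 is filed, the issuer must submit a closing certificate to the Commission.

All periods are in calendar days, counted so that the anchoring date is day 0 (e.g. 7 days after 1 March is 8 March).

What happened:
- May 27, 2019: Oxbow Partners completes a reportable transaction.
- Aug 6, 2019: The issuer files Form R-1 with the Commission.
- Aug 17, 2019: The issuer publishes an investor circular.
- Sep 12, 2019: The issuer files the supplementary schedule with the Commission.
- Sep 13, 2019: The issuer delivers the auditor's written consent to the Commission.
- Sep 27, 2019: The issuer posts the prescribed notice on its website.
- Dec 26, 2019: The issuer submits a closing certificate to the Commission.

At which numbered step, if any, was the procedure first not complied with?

(1) due by May 27, 2019 + 72 days = Aug 7, 2019; completed Aug 6, 2019, before the deadline.
(2) the permitted window runs from Aug 6, 2019 + 5 = Aug 11, 2019 to Aug 6, 2019 + 29 = Sep 4, 2019; Aug 17, 2019 falls inside that range.
(3) due by Aug 6, 2019 + 39 days = Sep 14, 2019; Sep 12, 2019 is within that limit.
(4) the permitted window runs from Aug 17, 2019 + 7 = Aug 24, 2019 to Aug 17, 2019 + 43 = Sep 29, 2019; Sep 13, 2019 falls inside that range.
(5) the permitted window runs from Sep 13, 2019 + 9 = Sep 22, 2019 to Sep 13, 2019 + 19 = Oct 2, 2019; done Sep 27, 2019, which is between those dates.
(6) due by Aug 6, 2019 + 160 days = Jan 13, 2020; completed Dec 26, 2019, before the deadline.

None — every step was satisfied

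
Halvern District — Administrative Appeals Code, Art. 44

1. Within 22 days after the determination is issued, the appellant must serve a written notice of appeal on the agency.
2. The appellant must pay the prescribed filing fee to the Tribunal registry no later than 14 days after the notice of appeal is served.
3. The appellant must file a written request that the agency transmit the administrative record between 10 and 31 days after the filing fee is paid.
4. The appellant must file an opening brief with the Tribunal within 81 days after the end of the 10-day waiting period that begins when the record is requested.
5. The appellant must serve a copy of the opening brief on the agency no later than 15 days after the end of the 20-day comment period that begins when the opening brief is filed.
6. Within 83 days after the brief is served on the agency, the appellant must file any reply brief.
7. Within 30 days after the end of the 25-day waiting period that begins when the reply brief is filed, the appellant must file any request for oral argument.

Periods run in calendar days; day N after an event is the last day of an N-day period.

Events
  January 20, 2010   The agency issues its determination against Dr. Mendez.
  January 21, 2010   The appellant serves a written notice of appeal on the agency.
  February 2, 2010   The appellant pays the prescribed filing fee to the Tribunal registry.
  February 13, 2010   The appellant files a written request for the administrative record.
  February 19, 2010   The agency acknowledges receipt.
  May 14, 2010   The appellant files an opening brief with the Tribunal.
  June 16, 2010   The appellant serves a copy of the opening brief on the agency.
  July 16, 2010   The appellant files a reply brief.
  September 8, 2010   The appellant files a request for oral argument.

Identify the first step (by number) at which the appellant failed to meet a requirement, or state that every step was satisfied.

None — every step was satisfied

Step 1: 22 days after January 20, 2010 (when the determination is issued) is February 11, 2010; January 21, 2010 is within that limit.
Step 2: 14 days after January 21, 2010 (when the notice of appeal is served) is February 4, 2010; February 2, 2010 is within that limit.
Step 3: the window is 10–31 days after February 2, 2010 (when the filing fee is paid), so February 12, 2010 through March 5, 2010; done February 13, 2010, which is between those dates.
Step 4: 81 days after February 23, 2010 (end of the 10-day waiting period, which began when the record is requested on February 13, 2010) is May 15, 2010; May 14, 2010 is within that limit.
Step 5: 15 days after June 3, 2010 (end of the 20-day comment period, which began when the opening brief is filed on May 14, 2010) is June 18, 2010; done June 16, 2010 — timely.
Step 6: 83 days after June 16, 2010 (when the brief is served on the agency) is September 7, 2010; July 16, 2010 is within that limit.
Step 7: 30 days after August 10, 2010 (end of the 25-day waiting period, which began when the reply brief is filed on July 16, 2010) is September 9, 2010; September 8, 2010 is within that limit.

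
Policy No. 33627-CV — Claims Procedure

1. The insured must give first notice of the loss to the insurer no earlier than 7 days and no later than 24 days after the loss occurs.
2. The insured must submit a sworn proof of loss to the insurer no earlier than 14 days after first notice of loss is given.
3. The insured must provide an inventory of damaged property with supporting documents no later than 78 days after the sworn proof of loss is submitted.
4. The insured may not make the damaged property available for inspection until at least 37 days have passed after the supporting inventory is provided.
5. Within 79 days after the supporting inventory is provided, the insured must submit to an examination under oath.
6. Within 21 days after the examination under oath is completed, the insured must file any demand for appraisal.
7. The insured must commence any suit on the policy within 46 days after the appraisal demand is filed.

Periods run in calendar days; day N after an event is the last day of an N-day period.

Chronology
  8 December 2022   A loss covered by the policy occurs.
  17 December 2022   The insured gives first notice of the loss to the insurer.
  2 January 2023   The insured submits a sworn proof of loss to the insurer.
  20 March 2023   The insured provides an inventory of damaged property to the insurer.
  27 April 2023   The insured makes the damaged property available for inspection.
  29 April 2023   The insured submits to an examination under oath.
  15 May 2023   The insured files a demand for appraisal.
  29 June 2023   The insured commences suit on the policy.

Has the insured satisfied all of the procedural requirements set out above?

(1) the permitted window runs from 8 December 2022 + 7 = 15 December 2022 to 8 December 2022 + 24 = 1 January 2023; done 17 December 2022 — within the window.
(2) permitted from 17 December 2022 + 14 days = 31 December 2022 onward; 2 January 2023 is on or after that date.
(3) due by 2 January 2023 + 78 days = 21 March 2023; 20 March 2023 is within that limit.
(4) permitted from 20 March 2023 + 37 days = 26 April 2023 onward; done 27 April 2023, after the minimum wait.
(5) due by 20 March 2023 + 79 days = 7 June 2023; 29 April 2023 is within that limit.
(6) due by 29 April 2023 + 21 days = 20 May 2023; done 15 May 2023 — timely.
(7) due by 15 May 2023 + 46 days = 30 June 2023; completed 29 June 2023, before the deadline.

Yes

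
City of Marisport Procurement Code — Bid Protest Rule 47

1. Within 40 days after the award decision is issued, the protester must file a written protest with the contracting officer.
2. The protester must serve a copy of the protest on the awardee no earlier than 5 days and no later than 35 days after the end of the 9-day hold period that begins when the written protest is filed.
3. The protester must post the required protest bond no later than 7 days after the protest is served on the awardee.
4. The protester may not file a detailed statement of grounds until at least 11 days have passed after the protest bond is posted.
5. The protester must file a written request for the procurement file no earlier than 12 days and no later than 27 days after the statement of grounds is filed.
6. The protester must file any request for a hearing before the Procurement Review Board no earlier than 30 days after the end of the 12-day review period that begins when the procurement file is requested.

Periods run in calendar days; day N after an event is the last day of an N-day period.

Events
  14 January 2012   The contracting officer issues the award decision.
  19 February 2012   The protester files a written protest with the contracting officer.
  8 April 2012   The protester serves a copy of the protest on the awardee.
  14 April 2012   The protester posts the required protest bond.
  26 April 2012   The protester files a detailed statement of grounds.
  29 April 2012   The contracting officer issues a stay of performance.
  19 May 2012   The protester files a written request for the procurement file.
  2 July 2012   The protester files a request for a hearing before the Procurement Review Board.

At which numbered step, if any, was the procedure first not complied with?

Step 1 — counting 40 days from 14 January 2012 (when the award decision is issued) gives a deadline of 23 February 2012; done 19 February 2012 — timely.
Step 2 — 5 and 35 days from 28 February 2012 (end of the 9-day hold period, which began when the written protest is filed on 19 February 2012) are 4 March 2012 and 3 April 2012 respectively; done 8 April 2012 — 5 days after the window closed.
Later steps need not be reached.

Step 2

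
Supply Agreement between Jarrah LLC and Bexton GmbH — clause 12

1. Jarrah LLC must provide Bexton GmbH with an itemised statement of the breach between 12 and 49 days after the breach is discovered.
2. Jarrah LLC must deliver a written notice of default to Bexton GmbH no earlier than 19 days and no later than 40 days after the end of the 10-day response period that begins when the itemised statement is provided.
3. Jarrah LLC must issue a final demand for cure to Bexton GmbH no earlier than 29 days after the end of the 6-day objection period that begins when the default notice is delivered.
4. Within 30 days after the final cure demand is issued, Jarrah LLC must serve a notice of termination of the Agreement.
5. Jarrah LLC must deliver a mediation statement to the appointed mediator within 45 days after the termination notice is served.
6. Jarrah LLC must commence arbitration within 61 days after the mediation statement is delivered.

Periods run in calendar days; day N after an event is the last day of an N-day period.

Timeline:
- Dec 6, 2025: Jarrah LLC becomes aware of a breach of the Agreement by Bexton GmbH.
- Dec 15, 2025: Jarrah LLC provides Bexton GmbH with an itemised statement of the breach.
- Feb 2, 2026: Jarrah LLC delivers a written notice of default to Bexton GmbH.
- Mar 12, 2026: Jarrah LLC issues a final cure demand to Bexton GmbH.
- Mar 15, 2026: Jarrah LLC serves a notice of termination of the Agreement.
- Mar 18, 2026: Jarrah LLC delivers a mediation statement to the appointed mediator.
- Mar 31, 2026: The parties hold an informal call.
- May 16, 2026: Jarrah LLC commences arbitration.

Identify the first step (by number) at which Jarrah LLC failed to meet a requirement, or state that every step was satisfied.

Step 1

Step 1 — 12 and 49 days from Dec 6, 2025 (when the breach is discovered) are Dec 18, 2025 and Jan 24, 2026 respectively; Dec 15, 2025 is 3 days too early.
Later steps need not be reached.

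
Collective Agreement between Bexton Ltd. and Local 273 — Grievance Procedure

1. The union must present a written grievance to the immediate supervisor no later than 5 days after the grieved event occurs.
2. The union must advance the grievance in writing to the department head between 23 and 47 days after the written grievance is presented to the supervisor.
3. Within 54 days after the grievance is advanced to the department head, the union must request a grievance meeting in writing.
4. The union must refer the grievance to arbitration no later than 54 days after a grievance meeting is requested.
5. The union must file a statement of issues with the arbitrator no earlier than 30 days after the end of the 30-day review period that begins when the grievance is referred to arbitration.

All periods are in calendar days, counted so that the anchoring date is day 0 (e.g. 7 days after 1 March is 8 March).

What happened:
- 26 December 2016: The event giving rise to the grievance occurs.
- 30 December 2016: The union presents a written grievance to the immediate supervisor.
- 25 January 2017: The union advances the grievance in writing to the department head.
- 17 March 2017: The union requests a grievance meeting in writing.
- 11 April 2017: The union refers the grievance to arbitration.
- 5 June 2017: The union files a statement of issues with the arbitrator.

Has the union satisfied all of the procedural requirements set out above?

No

(1) due by 26 December 2016 + 5 days = 31 December 2016; completed 30 December 2016, before the deadline.
(2) the permitted window runs from 30 December 2016 + 23 = 22 January 2017 to 30 December 2016 + 47 = 15 February 2017; done 25 January 2017 — within the window.
(3) due by 25 January 2017 + 54 days = 20 March 2017; completed 17 March 2017, before the deadline.
(4) due by 17 March 2017 + 54 days = 10 May 2017; 11 April 2017 is within that limit.
(5) permitted from 11 May 2017 + 30 days = 10 June 2017 onward; done 5 June 2017 — 5 days too early.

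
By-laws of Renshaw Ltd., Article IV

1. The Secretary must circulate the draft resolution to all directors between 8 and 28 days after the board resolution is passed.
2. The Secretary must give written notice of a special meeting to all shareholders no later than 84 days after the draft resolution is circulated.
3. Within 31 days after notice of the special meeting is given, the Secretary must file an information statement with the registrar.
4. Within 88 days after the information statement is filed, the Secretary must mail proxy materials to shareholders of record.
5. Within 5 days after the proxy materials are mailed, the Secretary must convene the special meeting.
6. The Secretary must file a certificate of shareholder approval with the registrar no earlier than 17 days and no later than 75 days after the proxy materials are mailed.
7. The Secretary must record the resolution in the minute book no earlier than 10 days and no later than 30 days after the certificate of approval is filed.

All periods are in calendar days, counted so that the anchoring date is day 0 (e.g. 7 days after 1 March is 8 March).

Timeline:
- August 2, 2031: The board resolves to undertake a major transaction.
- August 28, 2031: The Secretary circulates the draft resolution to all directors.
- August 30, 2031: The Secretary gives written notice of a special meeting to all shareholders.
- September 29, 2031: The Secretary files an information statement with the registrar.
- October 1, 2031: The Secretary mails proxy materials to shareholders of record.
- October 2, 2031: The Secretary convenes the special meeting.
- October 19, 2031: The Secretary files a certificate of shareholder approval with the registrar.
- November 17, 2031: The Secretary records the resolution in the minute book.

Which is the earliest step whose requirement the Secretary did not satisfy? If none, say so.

Step 1 — 8 and 28 days from August 2, 2031 (when the board resolution is passed) are August 10, 2031 and August 30, 2031 respectively; August 28, 2031 falls inside that range.
Step 2 — counting 84 days from August 28, 2031 (when the draft resolution is circulated) gives a deadline of November 20, 2031; done August 30, 2031 — timely.
Step 3 — counting 31 days from August 30, 2031 (when notice of the special meeting is given) gives a deadline of September 30, 2031; September 29, 2031 is within that limit.
Step 4 — counting 88 days from September 29, 2031 (when the information statement is filed) gives a deadline of December 26, 2031; completed October 1, 2031, before the deadline.
Step 5 — counting 5 days from October 1, 2031 (when the proxy materials are mailed) gives a deadline of October 6, 2031; done October 2, 2031 — timely.
Step 6 — 17 and 75 days from October 1, 2031 (when the proxy materials are mailed) are October 18, 2031 and December 15, 2031 respectively; done October 19, 2031 — within the window.
Step 7 — 10 and 30 days from October 19, 2031 (when the certificate of approval is filed) are October 29, 2031 and November 18, 2031 respectively; done November 17, 2031, which is between those dates.

None — every step was satisfied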